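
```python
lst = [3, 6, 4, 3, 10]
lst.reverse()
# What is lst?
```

[10, 3, 4, 6, 3]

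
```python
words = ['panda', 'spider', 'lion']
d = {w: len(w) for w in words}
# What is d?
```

{'panda': 5, 'spider': 6, 'lion': 4}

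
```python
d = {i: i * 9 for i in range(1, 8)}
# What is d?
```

{1: 9, 2: 18, 3: 27, 4: 36, 5: 45, 6: 54, 7: 63}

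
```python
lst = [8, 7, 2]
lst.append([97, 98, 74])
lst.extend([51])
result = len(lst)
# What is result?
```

After line 1: lst = [8, 7, 2]
After line 2 (append adds [97, 98, 74] as single element): lst = [8, 7, 2, [97, 98, 74]]
After line 3 (extend unpacks [51], adds 51): lst = [8, 7, 2, [97, 98, 74], 51]
After line 4: result = len(lst) = 5

5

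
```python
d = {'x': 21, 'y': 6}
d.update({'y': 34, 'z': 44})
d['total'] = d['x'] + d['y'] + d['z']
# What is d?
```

After line 1: d = {'x': 21, 'y': 6}
After line 2 (y overwritten, z added): d = {'x': 21, 'y': 34, 'z': 44}
After line 3 (total = 21 + 34 + 44 = 99): d = {'x': 21, 'y': 34, 'z': 44, 'total': 99}

{'x': 21, 'y': 34, 'z': 44, 'total': 99}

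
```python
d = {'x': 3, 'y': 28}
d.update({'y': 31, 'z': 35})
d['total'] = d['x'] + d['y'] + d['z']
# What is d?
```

After line 1: d = {'x': 3, 'y': 28}
After line 2 (y overwritten, z added): d = {'x': 3, 'y': 31, 'z': 35}
After line 3 (total = 3 + 31 + 35 = 69): d = {'x': 3, 'y': 31, 'z': 35, 'total': 69}

{'x': 3, 'y': 31, 'z': 35, 'total': 69}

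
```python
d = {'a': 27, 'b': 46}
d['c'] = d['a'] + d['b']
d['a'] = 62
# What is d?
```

After line 1: d = {'a': 27, 'b': 46}
After line 2 (d['c'] = 27 + 46): d = {'a': 27, 'b': 46, 'c': 73}
After line 3: d = {'a': 62, 'b': 46, 'c': 73}

{'a': 62, 'b': 46, 'c': 73}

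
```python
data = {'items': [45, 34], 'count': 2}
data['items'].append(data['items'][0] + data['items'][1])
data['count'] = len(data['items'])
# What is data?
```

After line 1: data = {'items': [45, 34], 'count': 2}
After line 2 (append 45 + 34 = 79): data = {'items': [45, 34, 79], 'count': 2}
After line 3 (count = len(items) = 3): data = {'items': [45, 34, 79], 'count': 3}

{'items': [45, 34, 79], 'count': 3}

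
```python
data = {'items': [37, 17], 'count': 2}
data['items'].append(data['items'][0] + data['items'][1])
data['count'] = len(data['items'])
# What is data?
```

After line 1: data = {'items': [37, 17], 'count': 2}
After line 2 (append 37 + 17 = 54): data = {'items': [37, 17, 54], 'count': 2}
After line 3 (count = len(items) = 3): data = {'items': [37, 17, 54], 'count': 3}

{'items': [37, 17, 54], 'count': 3}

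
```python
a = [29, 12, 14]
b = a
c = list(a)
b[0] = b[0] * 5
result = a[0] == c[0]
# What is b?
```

After line 1: a = [29, 12, 14]
After line 2 (b = a, alias): a = [29, 12, 14], b = [29, 12, 14]
After line 3 (c = list(a) is a copy, new object): c = [29, 12, 14]
After line 4 (b[0] = 29 * 5 = 145; mutates shared a/b): a = b = [145, 12, 14], c = [29, 12, 14]
After line 5 (a[0] = 145, c[0] = 29; result = False)

[145, 12, 14]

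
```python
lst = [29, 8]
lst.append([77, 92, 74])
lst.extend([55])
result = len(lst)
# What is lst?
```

After line 1: lst = [29, 8]
After line 2 (append adds [77, 92, 74] as single element): lst = [29, 8, [77, 92, 74]]
After line 3 (extend unpacks [55], adds 55): lst = [29, 8, [77, 92, 74], 55]
After line 4: result = len(lst) = 4

[29, 8, [77, 92, 74], 55]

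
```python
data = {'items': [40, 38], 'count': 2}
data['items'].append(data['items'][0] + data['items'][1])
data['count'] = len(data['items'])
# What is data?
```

After line 1: data = {'items': [40, 38], 'count': 2}
After line 2 (append 40 + 38 = 78): data = {'items': [40, 38, 78], 'count': 2}
After line 3 (count = len(items) = 3): data = {'items': [40, 38, 78], 'count': 3}

{'items': [40, 38, 78], 'count': 3}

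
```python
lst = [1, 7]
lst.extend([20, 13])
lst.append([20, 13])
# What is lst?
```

After line 1: lst = [1, 7]
After line 2 (extend unpacks [20, 13]): lst = [1, 7, 20, 13]
After line 3 (append adds [20, 13] as single element): lst = [1, 7, 20, 13, [20, 13]]

[1, 7, 20, 13, [20, 13]]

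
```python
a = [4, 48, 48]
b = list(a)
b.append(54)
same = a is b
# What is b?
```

After line 1: a = [4, 48, 48]
After line 2 (b = list(a) is a shallow copy, new object): a = [4, 48, 48], b = [4, 48, 48]
After line 3 (append only mutates b): a = [4, 48, 48], b = [4, 48, 48, 54]
After line 4 (same = a is b; different objects -> False): same = False

[4, 48, 48, 54]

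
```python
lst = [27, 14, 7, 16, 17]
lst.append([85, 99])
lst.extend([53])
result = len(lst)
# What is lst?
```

After line 1: lst = [27, 14, 7, 16, 17]
After line 2 (append adds [85, 99] as single element): lst = [27, 14, 7, 16, 17, [85, 99]]
After line 3 (extend unpacks [53], adds 53): lst = [27, 14, 7, 16, 17, [85, 99], 53]
After line 4: result = len(lst) = 7

[27, 14, 7, 16, 17, [85, 99], 53]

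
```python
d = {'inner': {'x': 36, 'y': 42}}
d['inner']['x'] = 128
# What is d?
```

After line 1: d = {'inner': {'x': 36, 'y': 42}}
After line 2 (inner x overwritten): d = {'inner': {'x': 128, 'y': 42}}

{'inner': {'x': 128, 'y': 42}}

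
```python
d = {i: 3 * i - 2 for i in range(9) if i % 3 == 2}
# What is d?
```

{2: 4, 5: 13, 8: 22}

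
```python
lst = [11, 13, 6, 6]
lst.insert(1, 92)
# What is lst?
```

[11, 92, 13, 6, 6]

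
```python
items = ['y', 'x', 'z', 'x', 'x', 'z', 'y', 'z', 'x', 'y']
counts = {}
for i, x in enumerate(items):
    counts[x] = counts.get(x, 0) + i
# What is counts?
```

Initial: counts = {}, items = ['y', 'x', 'z', 'x', 'x', 'z', 'y', 'z', 'x', 'y']
i=0, x='y': counts = {'y': 0}
i=1, x='x': counts = {'y': 0, 'x': 1}
i=2, x='z': counts = {'y': 0, 'x': 1, 'z': 2}
i=3, x='x': counts = {'y': 0, 'x': 4, 'z': 2}
i=4, x='x': counts = {'y': 0, 'x': 8, 'z': 2}
i=5, x='z': counts = {'y': 0, 'x': 8, 'z': 7}
i=6, x='y': counts = {'y': 6, 'x': 8, 'z': 7}
i=7, x='z': counts = {'y': 6, 'x': 8, 'z': 14}
i=8, x='x': counts = {'y': 6, 'x': 16, 'z': 14}
i=9, x='y': counts = {'y': 15, 'x': 16, 'z': 14}

{'y': 15, 'x': 16, 'z': 14}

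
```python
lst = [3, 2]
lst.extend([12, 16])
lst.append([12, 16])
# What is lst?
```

After line 1: lst = [3, 2]
After line 2 (extend unpacks [12, 16]): lst = [3, 2, 12, 16]
After line 3 (append adds [12, 16] as single element): lst = [3, 2, 12, 16, [12, 16]]

[3, 2, 12, 16, [12, 16]]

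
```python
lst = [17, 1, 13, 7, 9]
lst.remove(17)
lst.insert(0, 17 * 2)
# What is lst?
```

After line 1: lst = [17, 1, 13, 7, 9]
After line 2 (remove first 17): lst = [1, 13, 7, 9]
After line 3 (insert 34 at index 0): lst = [34, 1, 13, 7, 9]

[34, 1, 13, 7, 9]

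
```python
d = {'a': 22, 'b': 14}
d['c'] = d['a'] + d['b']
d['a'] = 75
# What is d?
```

After line 1: d = {'a': 22, 'b': 14}
After line 2 (d['c'] = 22 + 14): d = {'a': 22, 'b': 14, 'c': 36}
After line 3: d = {'a': 75, 'b': 14, 'c': 36}

{'a': 75, 'b': 14, 'c': 36}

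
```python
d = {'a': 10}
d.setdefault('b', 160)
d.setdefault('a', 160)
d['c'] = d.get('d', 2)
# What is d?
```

After line 1: d = {'a': 10}
After line 2 (setdefault adds 'b'=160): d = {'a': 10, 'b': 160}
After line 3 (setdefault 'a' no-op, already exists): d = {'a': 10, 'b': 160}
After line 4 (get('d', 2) returns default since 'd' not in d): d = {'a': 10, 'b': 160, 'c': 2}

{'a': 10, 'b': 160, 'c': 2}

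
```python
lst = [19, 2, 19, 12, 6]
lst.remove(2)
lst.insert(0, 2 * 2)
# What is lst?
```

After line 1: lst = [19, 2, 19, 12, 6]
After line 2 (remove first 2): lst = [19, 19, 12, 6]
After line 3 (insert 4 at index 0): lst = [4, 19, 19, 12, 6]

[4, 19, 19, 12, 6]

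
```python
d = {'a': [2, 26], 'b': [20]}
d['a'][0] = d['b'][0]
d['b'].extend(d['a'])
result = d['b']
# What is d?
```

After line 1: d = {'a': [2, 26], 'b': [20]}
After line 2 (a[0] = b[0] = 20): d = {'a': [20, 26], 'b': [20]}
After line 3 (b.extend(a) appends [20, 26]): d = {'a': [20, 26], 'b': [20, 20, 26]}
After line 4: result = d['b'] = [20, 20, 26]

{'a': [20, 26], 'b': [20, 20, 26]}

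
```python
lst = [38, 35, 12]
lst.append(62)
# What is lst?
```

[38, 35, 12, 62]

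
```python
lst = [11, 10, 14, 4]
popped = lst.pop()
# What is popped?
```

4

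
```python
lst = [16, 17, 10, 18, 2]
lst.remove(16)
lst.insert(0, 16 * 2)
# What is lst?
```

After line 1: lst = [16, 17, 10, 18, 2]
After line 2 (remove first 16): lst = [17, 10, 18, 2]
After line 3 (insert 32 at index 0): lst = [32, 17, 10, 18, 2]

[32, 17, 10, 18, 2]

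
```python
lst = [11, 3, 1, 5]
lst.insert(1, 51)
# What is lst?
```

[11, 51, 3, 1, 5]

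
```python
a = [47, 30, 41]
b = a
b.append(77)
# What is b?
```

After line 1: a = [47, 30, 41]
After line 2 (b = a is an alias, same object): a = [47, 30, 41], b = [47, 30, 41]
After line 3 (b.append mutates the shared list): a = [47, 30, 41, 77], b = [47, 30, 41, 77]

[47, 30, 41, 77]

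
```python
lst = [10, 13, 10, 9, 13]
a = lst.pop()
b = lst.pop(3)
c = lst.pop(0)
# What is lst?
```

After line 1: lst = [10, 13, 10, 9, 13]
After line 2 (pop() -> a = 13): lst = [10, 13, 10, 9]
After line 3 (pop(3) -> b = 9): lst = [10, 13, 10]
After line 4 (pop(0) -> c = 10): lst = [13, 10]

[13, 10]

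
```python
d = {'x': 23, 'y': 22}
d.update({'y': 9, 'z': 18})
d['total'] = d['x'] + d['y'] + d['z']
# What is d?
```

After line 1: d = {'x': 23, 'y': 22}
After line 2 (y overwritten, z added): d = {'x': 23, 'y': 9, 'z': 18}
After line 3 (total = 23 + 9 + 18 = 50): d = {'x': 23, 'y': 9, 'z': 18, 'total': 50}

{'x': 23, 'y': 9, 'z': 18, 'total': 50}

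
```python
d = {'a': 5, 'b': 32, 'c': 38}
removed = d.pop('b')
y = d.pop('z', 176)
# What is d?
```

After line 1: d = {'a': 5, 'b': 32, 'c': 38}
After line 2 (pop 'b' returns 32): d = {'a': 5, 'c': 38}, removed = 32
After line 3 (pop 'z' missing, returns default 176): d = {'a': 5, 'c': 38}, y = 176

{'a': 5, 'c': 38}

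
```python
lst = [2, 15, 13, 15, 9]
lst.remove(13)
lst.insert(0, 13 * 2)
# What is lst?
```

After line 1: lst = [2, 15, 13, 15, 9]
After line 2 (remove first 13): lst = [2, 15, 15, 9]
After line 3 (insert 26 at index 0): lst = [26, 2, 15, 15, 9]

[26, 2, 15, 15, 9]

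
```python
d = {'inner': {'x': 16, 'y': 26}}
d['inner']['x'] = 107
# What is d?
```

After line 1: d = {'inner': {'x': 16, 'y': 26}}
After line 2 (inner x overwritten): d = {'inner': {'x': 107, 'y': 26}}

{'inner': {'x': 107, 'y': 26}}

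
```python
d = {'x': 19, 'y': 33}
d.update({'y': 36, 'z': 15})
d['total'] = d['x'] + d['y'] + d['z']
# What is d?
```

After line 1: d = {'x': 19, 'y': 33}
After line 2 (y overwritten, z added): d = {'x': 19, 'y': 36, 'z': 15}
After line 3 (total = 19 + 36 + 15 = 70): d = {'x': 19, 'y': 36, 'z': 15, 'total': 70}

{'x': 19, 'y': 36, 'z': 15, 'total': 70}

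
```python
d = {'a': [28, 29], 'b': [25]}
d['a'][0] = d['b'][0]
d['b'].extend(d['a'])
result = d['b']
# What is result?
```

After line 1: d = {'a': [28, 29], 'b': [25]}
After line 2 (a[0] = b[0] = 25): d = {'a': [25, 29], 'b': [25]}
After line 3 (b.extend(a) appends [25, 29]): d = {'a': [25, 29], 'b': [25, 25, 29]}
After line 4: result = d['b'] = [25, 25, 29]

[25, 25, 29]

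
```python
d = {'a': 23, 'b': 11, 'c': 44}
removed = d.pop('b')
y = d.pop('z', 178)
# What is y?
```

After line 1: d = {'a': 23, 'b': 11, 'c': 44}
After line 2 (pop 'b' returns 11): d = {'a': 23, 'c': 44}, removed = 11
After line 3 (pop 'z' missing, returns default 178): d = {'a': 23, 'c': 44}, y = 178

178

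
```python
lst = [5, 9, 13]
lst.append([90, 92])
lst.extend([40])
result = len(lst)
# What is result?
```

After line 1: lst = [5, 9, 13]
After line 2 (append adds [90, 92] as single element): lst = [5, 9, 13, [90, 92]]
After line 3 (extend unpacks [40], adds 40): lst = [5, 9, 13, [90, 92], 40]
After line 4: result = len(lst) = 5

5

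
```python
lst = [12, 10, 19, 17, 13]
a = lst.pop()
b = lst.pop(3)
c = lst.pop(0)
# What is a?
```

After line 1: lst = [12, 10, 19, 17, 13]
After line 2 (pop() -> a = 13): lst = [12, 10, 19, 17]
After line 3 (pop(3) -> b = 17): lst = [12, 10, 19]
After line 4 (pop(0) -> c = 12): lst = [10, 19]

13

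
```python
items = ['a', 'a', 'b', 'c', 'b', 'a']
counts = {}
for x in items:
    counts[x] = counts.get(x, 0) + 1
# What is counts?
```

Initial: counts = {}, items = ['a', 'a', 'b', 'c', 'b', 'a']
See 'a': counts = {'a': 1}
See 'a': counts = {'a': 2}
See 'b': counts = {'a': 2, 'b': 1}
See 'c': counts = {'a': 2, 'b': 1, 'c': 1}
See 'b': counts = {'a': 2, 'b': 2, 'c': 1}
See 'a': counts = {'a': 3, 'b': 2, 'c': 1}

{'a': 3, 'b': 2, 'c': 1}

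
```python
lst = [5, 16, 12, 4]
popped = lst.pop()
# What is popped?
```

4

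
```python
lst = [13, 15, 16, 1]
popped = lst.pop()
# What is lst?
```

[13, 15, 16]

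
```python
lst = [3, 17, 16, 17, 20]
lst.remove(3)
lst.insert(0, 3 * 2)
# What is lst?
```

After line 1: lst = [3, 17, 16, 17, 20]
After line 2 (remove first 3): lst = [17, 16, 17, 20]
After line 3 (insert 6 at index 0): lst = [6, 17, 16, 17, 20]

[6, 17, 16, 17, 20]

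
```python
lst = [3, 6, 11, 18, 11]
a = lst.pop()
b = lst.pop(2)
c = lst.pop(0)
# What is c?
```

After line 1: lst = [3, 6, 11, 18, 11]
After line 2 (pop() -> a = 11): lst = [3, 6, 11, 18]
After line 3 (pop(2) -> b = 11): lst = [3, 6, 18]
After line 4 (pop(0) -> c = 3): lst = [6, 18]

3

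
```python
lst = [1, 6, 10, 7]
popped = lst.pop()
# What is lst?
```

[1, 6, 10]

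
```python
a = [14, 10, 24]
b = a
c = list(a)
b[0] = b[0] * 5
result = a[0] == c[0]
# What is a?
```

After line 1: a = [14, 10, 24]
After line 2 (b = a, alias): a = [14, 10, 24], b = [14, 10, 24]
After line 3 (c = list(a) is a copy, new object): c = [14, 10, 24]
After line 4 (b[0] = 14 * 5 = 70; mutates shared a/b): a = b = [70, 10, 24], c = [14, 10, 24]
After line 5 (a[0] = 70, c[0] = 14; result = False)

[70, 10, 24]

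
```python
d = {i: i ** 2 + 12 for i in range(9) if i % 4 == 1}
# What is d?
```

{1: 13, 5: 37}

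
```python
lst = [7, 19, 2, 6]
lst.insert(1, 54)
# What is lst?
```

[7, 54, 19, 2, 6]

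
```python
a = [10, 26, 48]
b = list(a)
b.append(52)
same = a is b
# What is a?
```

After line 1: a = [10, 26, 48]
After line 2 (b = list(a) is a shallow copy, new object): a = [10, 26, 48], b = [10, 26, 48]
After line 3 (append only mutates b): a = [10, 26, 48], b = [10, 26, 48, 52]
After line 4 (same = a is b; different objects -> False): same = False

[10, 26, 48]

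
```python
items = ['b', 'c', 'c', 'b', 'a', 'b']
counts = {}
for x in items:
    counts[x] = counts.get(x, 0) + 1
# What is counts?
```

Initial: counts = {}, items = ['b', 'c', 'c', 'b', 'a', 'b']
See 'b': counts = {'b': 1}
See 'c': counts = {'b': 1, 'c': 1}
See 'c': counts = {'b': 1, 'c': 2}
See 'b': counts = {'b': 2, 'c': 2}
See 'a': counts = {'b': 2, 'c': 2, 'a': 1}
See 'b': counts = {'b': 3, 'c': 2, 'a': 1}

{'b': 3, 'c': 2, 'a': 1}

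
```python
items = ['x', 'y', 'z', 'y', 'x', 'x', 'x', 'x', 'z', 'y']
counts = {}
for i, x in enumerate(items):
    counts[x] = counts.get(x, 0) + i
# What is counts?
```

Initial: counts = {}, items = ['x', 'y', 'z', 'y', 'x', 'x', 'x', 'x', 'z', 'y']
i=0, x='x': counts = {'x': 0}
i=1, x='y': counts = {'x': 0, 'y': 1}
i=2, x='z': counts = {'x': 0, 'y': 1, 'z': 2}
i=3, x='y': counts = {'x': 0, 'y': 4, 'z': 2}
i=4, x='x': counts = {'x': 4, 'y': 4, 'z': 2}
i=5, x='x': counts = {'x': 9, 'y': 4, 'z': 2}
i=6, x='x': counts = {'x': 15, 'y': 4, 'z': 2}
i=7, x='x': counts = {'x': 22, 'y': 4, 'z': 2}
i=8, x='z': counts = {'x': 22, 'y': 4, 'z': 10}
i=9, x='y': counts = {'x': 22, 'y': 13, 'z': 10}

{'x': 22, 'y': 13, 'z': 10}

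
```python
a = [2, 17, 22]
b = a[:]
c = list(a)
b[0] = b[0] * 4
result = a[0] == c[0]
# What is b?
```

After line 1: a = [2, 17, 22]
After line 2 (b = a[:], copy): a = [2, 17, 22], b = [2, 17, 22]
After line 3 (c = list(a) is a copy, new object): c = [2, 17, 22]
After line 4 (b[0] = 2 * 4 = 8; only b mutates (copy)): a = [2, 17, 22], b = [8, 17, 22], c = [2, 17, 22]
After line 5 (a[0] = 2, c[0] = 2; result = True)

[8, 17, 22]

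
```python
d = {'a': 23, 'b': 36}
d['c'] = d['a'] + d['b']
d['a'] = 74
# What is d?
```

After line 1: d = {'a': 23, 'b': 36}
After line 2 (d['c'] = 23 + 36): d = {'a': 23, 'b': 36, 'c': 59}
After line 3: d = {'a': 74, 'b': 36, 'c': 59}

{'a': 74, 'b': 36, 'c': 59}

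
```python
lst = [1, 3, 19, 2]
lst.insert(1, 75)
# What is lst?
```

[1, 75, 3, 19, 2]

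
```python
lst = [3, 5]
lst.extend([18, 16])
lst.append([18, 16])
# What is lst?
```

After line 1: lst = [3, 5]
After line 2 (extend unpacks [18, 16]): lst = [3, 5, 18, 16]
After line 3 (append adds [18, 16] as single element): lst = [3, 5, 18, 16, [18, 16]]

[3, 5, 18, 16, [18, 16]]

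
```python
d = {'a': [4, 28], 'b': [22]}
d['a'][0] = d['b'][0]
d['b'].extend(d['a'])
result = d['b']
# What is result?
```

After line 1: d = {'a': [4, 28], 'b': [22]}
After line 2 (a[0] = b[0] = 22): d = {'a': [22, 28], 'b': [22]}
After line 3 (b.extend(a) appends [22, 28]): d = {'a': [22, 28], 'b': [22, 22, 28]}
After line 4: result = d['b'] = [22, 22, 28]

[22, 22, 28]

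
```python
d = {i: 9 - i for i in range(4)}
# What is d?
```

{0: 9, 1: 8, 2: 7, 3: 6}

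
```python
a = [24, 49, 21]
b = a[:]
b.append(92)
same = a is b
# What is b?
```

After line 1: a = [24, 49, 21]
After line 2 (b = a[:] is a shallow copy, new object): a = [24, 49, 21], b = [24, 49, 21]
After line 3 (append only mutates b): a = [24, 49, 21], b = [24, 49, 21, 92]
After line 4 (same = a is b; different objects -> False): same = False

[24, 49, 21, 92]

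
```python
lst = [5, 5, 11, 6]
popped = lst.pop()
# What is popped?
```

6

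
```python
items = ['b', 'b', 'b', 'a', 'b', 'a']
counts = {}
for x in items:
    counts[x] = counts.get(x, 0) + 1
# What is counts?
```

Initial: counts = {}, items = ['b', 'b', 'b', 'a', 'b', 'a']
See 'b': counts = {'b': 1}
See 'b': counts = {'b': 2}
See 'b': counts = {'b': 3}
See 'a': counts = {'b': 3, 'a': 1}
See 'b': counts = {'b': 4, 'a': 1}
See 'a': counts = {'b': 4, 'a': 2}

{'b': 4, 'a': 2}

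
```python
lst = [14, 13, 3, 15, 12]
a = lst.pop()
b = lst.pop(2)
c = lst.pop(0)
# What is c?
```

After line 1: lst = [14, 13, 3, 15, 12]
After line 2 (pop() -> a = 12): lst = [14, 13, 3, 15]
After line 3 (pop(2) -> b = 3): lst = [14, 13, 15]
After line 4 (pop(0) -> c = 14): lst = [13, 15]

14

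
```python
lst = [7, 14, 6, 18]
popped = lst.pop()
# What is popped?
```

18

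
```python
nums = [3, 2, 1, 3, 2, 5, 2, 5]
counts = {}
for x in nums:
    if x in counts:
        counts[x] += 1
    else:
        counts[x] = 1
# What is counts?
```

Initial: counts = {}, nums = [3, 2, 1, 3, 2, 5, 2, 5]
See 3: counts = {3: 1}
See 2: counts = {3: 1, 2: 1}
See 1: counts = {3: 1, 2: 1, 1: 1}
See 3: counts = {3: 2, 2: 1, 1: 1}
See 2: counts = {3: 2, 2: 2, 1: 1}
See 5: counts = {3: 2, 2: 2, 1: 1, 5: 1}
See 2: counts = {3: 2, 2: 3, 1: 1, 5: 1}
See 5: counts = {3: 2, 2: 3, 1: 1, 5: 2}

{3: 2, 2: 3, 1: 1, 5: 2}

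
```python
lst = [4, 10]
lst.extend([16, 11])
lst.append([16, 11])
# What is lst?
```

After line 1: lst = [4, 10]
After line 2 (extend unpacks [16, 11]): lst = [4, 10, 16, 11]
After line 3 (append adds [16, 11] as single element): lst = [4, 10, 16, 11, [16, 11]]

[4, 10, 16, 11, [16, 11]]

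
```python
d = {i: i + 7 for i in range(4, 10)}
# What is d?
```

{4: 11, 5: 12, 6: 13, 7: 14, 8: 15, 9: 16}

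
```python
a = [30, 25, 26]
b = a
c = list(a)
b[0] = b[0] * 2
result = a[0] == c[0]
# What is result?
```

After line 1: a = [30, 25, 26]
After line 2 (b = a, alias): a = [30, 25, 26], b = [30, 25, 26]
After line 3 (c = list(a) is a copy, new object): c = [30, 25, 26]
After line 4 (b[0] = 30 * 2 = 60; mutates shared a/b): a = b = [60, 25, 26], c = [30, 25, 26]
After line 5 (a[0] = 60, c[0] = 30; result = False)

False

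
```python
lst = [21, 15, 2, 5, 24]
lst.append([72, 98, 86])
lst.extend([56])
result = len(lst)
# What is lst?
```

After line 1: lst = [21, 15, 2, 5, 24]
After line 2 (append adds [72, 98, 86] as single element): lst = [21, 15, 2, 5, 24, [72, 98, 86]]
After line 3 (extend unpacks [56], adds 56): lst = [21, 15, 2, 5, 24, [72, 98, 86], 56]
After line 4: result = len(lst) = 7

[21, 15, 2, 5, 24, [72, 98, 86], 56]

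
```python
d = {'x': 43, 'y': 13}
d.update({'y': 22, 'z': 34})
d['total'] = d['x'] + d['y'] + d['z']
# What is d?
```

After line 1: d = {'x': 43, 'y': 13}
After line 2 (y overwritten, z added): d = {'x': 43, 'y': 22, 'z': 34}
After line 3 (total = 43 + 22 + 34 = 99): d = {'x': 43, 'y': 22, 'z': 34, 'total': 99}

{'x': 43, 'y': 22, 'z': 34, 'total': 99}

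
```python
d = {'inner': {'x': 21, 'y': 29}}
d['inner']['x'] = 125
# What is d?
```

After line 1: d = {'inner': {'x': 21, 'y': 29}}
After line 2 (inner x overwritten): d = {'inner': {'x': 125, 'y': 29}}

{'inner': {'x': 125, 'y': 29}}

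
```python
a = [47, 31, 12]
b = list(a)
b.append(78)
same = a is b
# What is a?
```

After line 1: a = [47, 31, 12]
After line 2 (b = list(a) is a shallow copy, new object): a = [47, 31, 12], b = [47, 31, 12]
After line 3 (append only mutates b): a = [47, 31, 12], b = [47, 31, 12, 78]
After line 4 (same = a is b; different objects -> False): same = False

[47, 31, 12]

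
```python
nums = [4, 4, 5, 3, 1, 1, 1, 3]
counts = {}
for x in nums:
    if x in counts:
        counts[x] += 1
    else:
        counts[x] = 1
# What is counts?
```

Initial: counts = {}, nums = [4, 4, 5, 3, 1, 1, 1, 3]
See 4: counts = {4: 1}
See 4: counts = {4: 2}
See 5: counts = {4: 2, 5: 1}
See 3: counts = {4: 2, 5: 1, 3: 1}
See 1: counts = {4: 2, 5: 1, 3: 1, 1: 1}
See 1: counts = {4: 2, 5: 1, 3: 1, 1: 2}
See 1: counts = {4: 2, 5: 1, 3: 1, 1: 3}
See 3: counts = {4: 2, 5: 1, 3: 2, 1: 3}

{4: 2, 5: 1, 3: 2, 1: 3}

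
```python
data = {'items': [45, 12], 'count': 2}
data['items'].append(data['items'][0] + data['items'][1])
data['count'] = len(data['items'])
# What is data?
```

After line 1: data = {'items': [45, 12], 'count': 2}
After line 2 (append 45 + 12 = 57): data = {'items': [45, 12, 57], 'count': 2}
After line 3 (count = len(items) = 3): data = {'items': [45, 12, 57], 'count': 3}

{'items': [45, 12, 57], 'count': 3}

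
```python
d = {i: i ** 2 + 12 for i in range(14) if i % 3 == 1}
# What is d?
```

{1: 13, 4: 28, 7: 61, 10: 112, 13: 181}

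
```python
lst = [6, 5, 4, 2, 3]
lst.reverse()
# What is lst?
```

[3, 2, 4, 5, 6]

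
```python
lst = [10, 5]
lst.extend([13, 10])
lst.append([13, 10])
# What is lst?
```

After line 1: lst = [10, 5]
After line 2 (extend unpacks [13, 10]): lst = [10, 5, 13, 10]
After line 3 (append adds [13, 10] as single element): lst = [10, 5, 13, 10, [13, 10]]

[10, 5, 13, 10, [13, 10]]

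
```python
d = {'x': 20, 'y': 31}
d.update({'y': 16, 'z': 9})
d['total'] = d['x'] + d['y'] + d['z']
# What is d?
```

After line 1: d = {'x': 20, 'y': 31}
After line 2 (y overwritten, z added): d = {'x': 20, 'y': 16, 'z': 9}
After line 3 (total = 20 + 16 + 9 = 45): d = {'x': 20, 'y': 16, 'z': 9, 'total': 45}

{'x': 20, 'y': 16, 'z': 9, 'total': 45}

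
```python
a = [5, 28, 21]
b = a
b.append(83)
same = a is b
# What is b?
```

After line 1: a = [5, 28, 21]
After line 2 (b = a is an alias, same object): a = [5, 28, 21], b = [5, 28, 21]
After line 3 (b.append mutates the shared list): a = [5, 28, 21, 83], b = [5, 28, 21, 83]
After line 4 (same = a is b; same object -> True): same = True

[5, 28, 21, 83]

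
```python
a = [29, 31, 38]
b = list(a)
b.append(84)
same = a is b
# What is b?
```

After line 1: a = [29, 31, 38]
After line 2 (b = list(a) is a shallow copy, new object): a = [29, 31, 38], b = [29, 31, 38]
After line 3 (append only mutates b): a = [29, 31, 38], b = [29, 31, 38, 84]
After line 4 (same = a is b; different objects -> False): same = False

[29, 31, 38, 84]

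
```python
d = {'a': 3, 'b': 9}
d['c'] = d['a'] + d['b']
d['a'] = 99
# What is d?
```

After line 1: d = {'a': 3, 'b': 9}
After line 2 (d['c'] = 3 + 9): d = {'a': 3, 'b': 9, 'c': 12}
After line 3: d = {'a': 99, 'b': 9, 'c': 12}

{'a': 99, 'b': 9, 'c': 12}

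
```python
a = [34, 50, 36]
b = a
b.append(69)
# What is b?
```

After line 1: a = [34, 50, 36]
After line 2 (b = a is an alias, same object): a = [34, 50, 36], b = [34, 50, 36]
After line 3 (b.append mutates the shared list): a = [34, 50, 36, 69], b = [34, 50, 36, 69]

[34, 50, 36, 69]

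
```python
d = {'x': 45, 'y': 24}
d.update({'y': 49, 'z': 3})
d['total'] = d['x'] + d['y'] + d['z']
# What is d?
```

After line 1: d = {'x': 45, 'y': 24}
After line 2 (y overwritten, z added): d = {'x': 45, 'y': 49, 'z': 3}
After line 3 (total = 45 + 49 + 3 = 97): d = {'x': 45, 'y': 49, 'z': 3, 'total': 97}

{'x': 45, 'y': 49, 'z': 3, 'total': 97}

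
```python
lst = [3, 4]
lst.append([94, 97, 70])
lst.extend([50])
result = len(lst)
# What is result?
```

After line 1: lst = [3, 4]
After line 2 (append adds [94, 97, 70] as single element): lst = [3, 4, [94, 97, 70]]
After line 3 (extend unpacks [50], adds 50): lst = [3, 4, [94, 97, 70], 50]
After line 4: result = len(lst) = 4

4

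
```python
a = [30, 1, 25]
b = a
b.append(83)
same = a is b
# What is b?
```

After line 1: a = [30, 1, 25]
After line 2 (b = a is an alias, same object): a = [30, 1, 25], b = [30, 1, 25]
After line 3 (b.append mutates the shared list): a = [30, 1, 25, 83], b = [30, 1, 25, 83]
After line 4 (same = a is b; same object -> True): same = True

[30, 1, 25, 83]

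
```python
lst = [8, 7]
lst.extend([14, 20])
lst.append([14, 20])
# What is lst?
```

After line 1: lst = [8, 7]
After line 2 (extend unpacks [14, 20]): lst = [8, 7, 14, 20]
After line 3 (append adds [14, 20] as single element): lst = [8, 7, 14, 20, [14, 20]]

[8, 7, 14, 20, [14, 20]]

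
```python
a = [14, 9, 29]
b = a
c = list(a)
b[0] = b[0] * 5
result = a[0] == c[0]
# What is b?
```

After line 1: a = [14, 9, 29]
After line 2 (b = a, alias): a = [14, 9, 29], b = [14, 9, 29]
After line 3 (c = list(a) is a copy, new object): c = [14, 9, 29]
After line 4 (b[0] = 14 * 5 = 70; mutates shared a/b): a = b = [70, 9, 29], c = [14, 9, 29]
After line 5 (a[0] = 70, c[0] = 14; result = False)

[70, 9, 29]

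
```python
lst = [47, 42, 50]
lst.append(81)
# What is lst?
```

[47, 42, 50, 81]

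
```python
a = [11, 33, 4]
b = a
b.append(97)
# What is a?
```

After line 1: a = [11, 33, 4]
After line 2 (b = a is an alias, same object): a = [11, 33, 4], b = [11, 33, 4]
After line 3 (b.append mutates the shared list): a = [11, 33, 4, 97], b = [11, 33, 4, 97]

[11, 33, 4, 97]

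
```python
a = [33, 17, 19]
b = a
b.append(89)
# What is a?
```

After line 1: a = [33, 17, 19]
After line 2 (b = a is an alias, same object): a = [33, 17, 19], b = [33, 17, 19]
After line 3 (b.append mutates the shared list): a = [33, 17, 19, 89], b = [33, 17, 19, 89]

[33, 17, 19, 89]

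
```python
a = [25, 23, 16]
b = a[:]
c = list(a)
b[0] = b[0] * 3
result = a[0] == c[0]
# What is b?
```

After line 1: a = [25, 23, 16]
After line 2 (b = a[:], copy): a = [25, 23, 16], b = [25, 23, 16]
After line 3 (c = list(a) is a copy, new object): c = [25, 23, 16]
After line 4 (b[0] = 25 * 3 = 75; only b mutates (copy)): a = [25, 23, 16], b = [75, 23, 16], c = [25, 23, 16]
After line 5 (a[0] = 25, c[0] = 25; result = True)

[75, 23, 16]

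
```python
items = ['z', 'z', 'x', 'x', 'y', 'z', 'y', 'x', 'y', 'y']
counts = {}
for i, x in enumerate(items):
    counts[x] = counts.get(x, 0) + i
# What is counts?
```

Initial: counts = {}, items = ['z', 'z', 'x', 'x', 'y', 'z', 'y', 'x', 'y', 'y']
i=0, x='z': counts = {'z': 0}
i=1, x='z': counts = {'z': 1}
i=2, x='x': counts = {'z': 1, 'x': 2}
i=3, x='x': counts = {'z': 1, 'x': 5}
i=4, x='y': counts = {'z': 1, 'x': 5, 'y': 4}
i=5, x='z': counts = {'z': 6, 'x': 5, 'y': 4}
i=6, x='y': counts = {'z': 6, 'x': 5, 'y': 10}
i=7, x='x': counts = {'z': 6, 'x': 12, 'y': 10}
i=8, x='y': counts = {'z': 6, 'x': 12, 'y': 18}
i=9, x='y': counts = {'z': 6, 'x': 12, 'y': 27}

{'z': 6, 'x': 12, 'y': 27}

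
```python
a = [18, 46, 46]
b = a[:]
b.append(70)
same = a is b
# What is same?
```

After line 1: a = [18, 46, 46]
After line 2 (b = a[:] is a shallow copy, new object): a = [18, 46, 46], b = [18, 46, 46]
After line 3 (append only mutates b): a = [18, 46, 46], b = [18, 46, 46, 70]
After line 4 (same = a is b; different objects -> False): same = False

False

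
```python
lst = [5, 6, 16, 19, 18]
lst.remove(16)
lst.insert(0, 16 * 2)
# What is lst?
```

After line 1: lst = [5, 6, 16, 19, 18]
After line 2 (remove first 16): lst = [5, 6, 19, 18]
After line 3 (insert 32 at index 0): lst = [32, 5, 6, 19, 18]

[32, 5, 6, 19, 18]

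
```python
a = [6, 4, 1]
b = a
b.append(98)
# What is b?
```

After line 1: a = [6, 4, 1]
After line 2 (b = a is an alias, same object): a = [6, 4, 1], b = [6, 4, 1]
After line 3 (b.append mutates the shared list): a = [6, 4, 1, 98], b = [6, 4, 1, 98]

[6, 4, 1, 98]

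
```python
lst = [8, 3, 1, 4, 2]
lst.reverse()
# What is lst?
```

[2, 4, 1, 3, 8]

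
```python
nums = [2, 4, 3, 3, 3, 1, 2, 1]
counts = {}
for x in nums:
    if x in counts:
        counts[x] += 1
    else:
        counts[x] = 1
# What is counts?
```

Initial: counts = {}, nums = [2, 4, 3, 3, 3, 1, 2, 1]
See 2: counts = {2: 1}
See 4: counts = {2: 1, 4: 1}
See 3: counts = {2: 1, 4: 1, 3: 1}
See 3: counts = {2: 1, 4: 1, 3: 2}
See 3: counts = {2: 1, 4: 1, 3: 3}
See 1: counts = {2: 1, 4: 1, 3: 3, 1: 1}
See 2: counts = {2: 2, 4: 1, 3: 3, 1: 1}
See 1: counts = {2: 2, 4: 1, 3: 3, 1: 2}

{2: 2, 4: 1, 3: 3, 1: 2}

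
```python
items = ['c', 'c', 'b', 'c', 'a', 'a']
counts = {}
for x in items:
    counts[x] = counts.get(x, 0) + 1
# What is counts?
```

Initial: counts = {}, items = ['c', 'c', 'b', 'c', 'a', 'a']
See 'c': counts = {'c': 1}
See 'c': counts = {'c': 2}
See 'b': counts = {'c': 2, 'b': 1}
See 'c': counts = {'c': 3, 'b': 1}
See 'a': counts = {'c': 3, 'b': 1, 'a': 1}
See 'a': counts = {'c': 3, 'b': 1, 'a': 2}

{'c': 3, 'b': 1, 'a': 2}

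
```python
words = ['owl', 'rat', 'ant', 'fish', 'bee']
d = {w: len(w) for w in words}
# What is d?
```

{'owl': 3, 'rat': 3, 'ant': 3, 'fish': 4, 'bee': 3}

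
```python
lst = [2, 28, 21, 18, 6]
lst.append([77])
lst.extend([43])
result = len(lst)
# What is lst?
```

After line 1: lst = [2, 28, 21, 18, 6]
After line 2 (append adds [77] as single element): lst = [2, 28, 21, 18, 6, [77]]
After line 3 (extend unpacks [43], adds 43): lst = [2, 28, 21, 18, 6, [77], 43]
After line 4: result = len(lst) = 7

[2, 28, 21, 18, 6, [77], 43]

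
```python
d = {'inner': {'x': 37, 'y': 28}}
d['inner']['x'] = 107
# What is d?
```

After line 1: d = {'inner': {'x': 37, 'y': 28}}
After line 2 (inner x overwritten): d = {'inner': {'x': 107, 'y': 28}}

{'inner': {'x': 107, 'y': 28}}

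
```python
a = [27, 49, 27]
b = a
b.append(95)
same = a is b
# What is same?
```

After line 1: a = [27, 49, 27]
After line 2 (b = a is an alias, same object): a = [27, 49, 27], b = [27, 49, 27]
After line 3 (b.append mutates the shared list): a = [27, 49, 27, 95], b = [27, 49, 27, 95]
After line 4 (same = a is b; same object -> True): same = True

True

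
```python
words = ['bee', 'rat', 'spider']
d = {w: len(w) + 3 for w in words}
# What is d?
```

{'bee': 6, 'rat': 6, 'spider': 9}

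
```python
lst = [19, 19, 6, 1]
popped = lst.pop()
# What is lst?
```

[19, 19, 6]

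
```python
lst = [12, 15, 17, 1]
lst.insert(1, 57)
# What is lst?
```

[12, 57, 15, 17, 1]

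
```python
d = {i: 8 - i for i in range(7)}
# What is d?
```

{0: 8, 1: 7, 2: 6, 3: 5, 4: 4, 5: 3, 6: 2}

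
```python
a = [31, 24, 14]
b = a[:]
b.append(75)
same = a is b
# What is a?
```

After line 1: a = [31, 24, 14]
After line 2 (b = a[:] is a shallow copy, new object): a = [31, 24, 14], b = [31, 24, 14]
After line 3 (append only mutates b): a = [31, 24, 14], b = [31, 24, 14, 75]
After line 4 (same = a is b; different objects -> False): same = False

[31, 24, 14]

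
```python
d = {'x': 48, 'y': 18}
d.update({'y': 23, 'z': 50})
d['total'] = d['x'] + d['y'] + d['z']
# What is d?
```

After line 1: d = {'x': 48, 'y': 18}
After line 2 (y overwritten, z added): d = {'x': 48, 'y': 23, 'z': 50}
After line 3 (total = 48 + 23 + 50 = 121): d = {'x': 48, 'y': 23, 'z': 50, 'total': 121}

{'x': 48, 'y': 23, 'z': 50, 'total': 121}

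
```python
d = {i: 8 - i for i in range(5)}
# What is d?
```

{0: 8, 1: 7, 2: 6, 3: 5, 4: 4}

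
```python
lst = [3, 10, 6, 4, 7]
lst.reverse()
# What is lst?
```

[7, 4, 6, 10, 3]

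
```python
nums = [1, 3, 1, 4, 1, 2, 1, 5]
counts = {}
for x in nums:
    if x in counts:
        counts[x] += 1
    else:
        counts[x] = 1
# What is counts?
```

Initial: counts = {}, nums = [1, 3, 1, 4, 1, 2, 1, 5]
See 1: counts = {1: 1}
See 3: counts = {1: 1, 3: 1}
See 1: counts = {1: 2, 3: 1}
See 4: counts = {1: 2, 3: 1, 4: 1}
See 1: counts = {1: 3, 3: 1, 4: 1}
See 2: counts = {1: 3, 3: 1, 4: 1, 2: 1}
See 1: counts = {1: 4, 3: 1, 4: 1, 2: 1}
See 5: counts = {1: 4, 3: 1, 4: 1, 2: 1, 5: 1}

{1: 4, 3: 1, 4: 1, 2: 1, 5: 1}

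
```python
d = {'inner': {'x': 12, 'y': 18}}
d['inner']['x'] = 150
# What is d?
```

After line 1: d = {'inner': {'x': 12, 'y': 18}}
After line 2 (inner x overwritten): d = {'inner': {'x': 150, 'y': 18}}

{'inner': {'x': 150, 'y': 18}}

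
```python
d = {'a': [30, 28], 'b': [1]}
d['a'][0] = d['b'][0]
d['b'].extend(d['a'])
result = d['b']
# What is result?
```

After line 1: d = {'a': [30, 28], 'b': [1]}
After line 2 (a[0] = b[0] = 1): d = {'a': [1, 28], 'b': [1]}
After line 3 (b.extend(a) appends [1, 28]): d = {'a': [1, 28], 'b': [1, 1, 28]}
After line 4: result = d['b'] = [1, 1, 28]

[1, 1, 28]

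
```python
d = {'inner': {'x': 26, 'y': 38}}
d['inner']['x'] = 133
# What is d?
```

After line 1: d = {'inner': {'x': 26, 'y': 38}}
After line 2 (inner x overwritten): d = {'inner': {'x': 133, 'y': 38}}

{'inner': {'x': 133, 'y': 38}}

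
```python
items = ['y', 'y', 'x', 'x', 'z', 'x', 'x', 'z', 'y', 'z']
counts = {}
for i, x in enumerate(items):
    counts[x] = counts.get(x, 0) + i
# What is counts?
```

Initial: counts = {}, items = ['y', 'y', 'x', 'x', 'z', 'x', 'x', 'z', 'y', 'z']
i=0, x='y': counts = {'y': 0}
i=1, x='y': counts = {'y': 1}
i=2, x='x': counts = {'y': 1, 'x': 2}
i=3, x='x': counts = {'y': 1, 'x': 5}
i=4, x='z': counts = {'y': 1, 'x': 5, 'z': 4}
i=5, x='x': counts = {'y': 1, 'x': 10, 'z': 4}
i=6, x='x': counts = {'y': 1, 'x': 16, 'z': 4}
i=7, x='z': counts = {'y': 1, 'x': 16, 'z': 11}
i=8, x='y': counts = {'y': 9, 'x': 16, 'z': 11}
i=9, x='z': counts = {'y': 9, 'x': 16, 'z': 20}

{'y': 9, 'x': 16, 'z': 20}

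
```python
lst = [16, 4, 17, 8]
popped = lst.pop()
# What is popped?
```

8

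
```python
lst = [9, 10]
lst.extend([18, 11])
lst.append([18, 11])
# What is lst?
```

After line 1: lst = [9, 10]
After line 2 (extend unpacks [18, 11]): lst = [9, 10, 18, 11]
After line 3 (append adds [18, 11] as single element): lst = [9, 10, 18, 11, [18, 11]]

[9, 10, 18, 11, [18, 11]]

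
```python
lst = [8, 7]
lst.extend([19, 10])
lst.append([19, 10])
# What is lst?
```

After line 1: lst = [8, 7]
After line 2 (extend unpacks [19, 10]): lst = [8, 7, 19, 10]
After line 3 (append adds [19, 10] as single element): lst = [8, 7, 19, 10, [19, 10]]

[8, 7, 19, 10, [19, 10]]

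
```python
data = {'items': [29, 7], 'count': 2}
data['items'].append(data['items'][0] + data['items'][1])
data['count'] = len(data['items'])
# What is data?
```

After line 1: data = {'items': [29, 7], 'count': 2}
After line 2 (append 29 + 7 = 36): data = {'items': [29, 7, 36], 'count': 2}
After line 3 (count = len(items) = 3): data = {'items': [29, 7, 36], 'count': 3}

{'items': [29, 7, 36], 'count': 3}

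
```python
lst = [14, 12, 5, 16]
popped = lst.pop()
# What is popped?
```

16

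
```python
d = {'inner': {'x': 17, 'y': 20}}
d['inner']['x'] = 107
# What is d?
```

After line 1: d = {'inner': {'x': 17, 'y': 20}}
After line 2 (inner x overwritten): d = {'inner': {'x': 107, 'y': 20}}

{'inner': {'x': 107, 'y': 20}}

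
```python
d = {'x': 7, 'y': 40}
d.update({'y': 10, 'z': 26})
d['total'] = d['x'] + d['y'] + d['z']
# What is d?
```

After line 1: d = {'x': 7, 'y': 40}
After line 2 (y overwritten, z added): d = {'x': 7, 'y': 10, 'z': 26}
After line 3 (total = 7 + 10 + 26 = 43): d = {'x': 7, 'y': 10, 'z': 26, 'total': 43}

{'x': 7, 'y': 10, 'z': 26, 'total': 43}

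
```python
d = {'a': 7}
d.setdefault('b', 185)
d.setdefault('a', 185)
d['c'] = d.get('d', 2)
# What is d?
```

After line 1: d = {'a': 7}
After line 2 (setdefault adds 'b'=185): d = {'a': 7, 'b': 185}
After line 3 (setdefault 'a' no-op, already exists): d = {'a': 7, 'b': 185}
After line 4 (get('d', 2) returns default since 'd' not in d): d = {'a': 7, 'b': 185, 'c': 2}

{'a': 7, 'b': 185, 'c': 2}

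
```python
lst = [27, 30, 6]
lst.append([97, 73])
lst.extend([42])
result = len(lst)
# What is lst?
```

After line 1: lst = [27, 30, 6]
After line 2 (append adds [97, 73] as single element): lst = [27, 30, 6, [97, 73]]
After line 3 (extend unpacks [42], adds 42): lst = [27, 30, 6, [97, 73], 42]
After line 4: result = len(lst) = 5

[27, 30, 6, [97, 73], 42]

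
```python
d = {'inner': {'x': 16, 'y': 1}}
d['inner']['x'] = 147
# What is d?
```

After line 1: d = {'inner': {'x': 16, 'y': 1}}
After line 2 (inner x overwritten): d = {'inner': {'x': 147, 'y': 1}}

{'inner': {'x': 147, 'y': 1}}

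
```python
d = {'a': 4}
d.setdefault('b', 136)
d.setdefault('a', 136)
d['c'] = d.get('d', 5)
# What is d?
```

After line 1: d = {'a': 4}
After line 2 (setdefault adds 'b'=136): d = {'a': 4, 'b': 136}
After line 3 (setdefault 'a' no-op, already exists): d = {'a': 4, 'b': 136}
After line 4 (get('d', 5) returns default since 'd' not in d): d = {'a': 4, 'b': 136, 'c': 5}

{'a': 4, 'b': 136, 'c': 5}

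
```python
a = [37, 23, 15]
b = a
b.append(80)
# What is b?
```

After line 1: a = [37, 23, 15]
After line 2 (b = a is an alias, same object): a = [37, 23, 15], b = [37, 23, 15]
After line 3 (b.append mutates the shared list): a = [37, 23, 15, 80], b = [37, 23, 15, 80]

[37, 23, 15, 80]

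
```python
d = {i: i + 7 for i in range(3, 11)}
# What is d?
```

{3: 10, 4: 11, 5: 12, 6: 13, 7: 14, 8: 15, 9: 16, 10: 17}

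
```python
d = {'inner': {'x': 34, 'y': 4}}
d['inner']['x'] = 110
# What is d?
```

After line 1: d = {'inner': {'x': 34, 'y': 4}}
After line 2 (inner x overwritten): d = {'inner': {'x': 110, 'y': 4}}

{'inner': {'x': 110, 'y': 4}}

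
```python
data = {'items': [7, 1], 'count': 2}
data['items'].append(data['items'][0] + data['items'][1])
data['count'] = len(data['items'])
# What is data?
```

After line 1: data = {'items': [7, 1], 'count': 2}
After line 2 (append 7 + 1 = 8): data = {'items': [7, 1, 8], 'count': 2}
After line 3 (count = len(items) = 3): data = {'items': [7, 1, 8], 'count': 3}

{'items': [7, 1, 8], 'count': 3}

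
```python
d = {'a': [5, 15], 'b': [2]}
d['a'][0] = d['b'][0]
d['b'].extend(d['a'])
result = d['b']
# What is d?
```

After line 1: d = {'a': [5, 15], 'b': [2]}
After line 2 (a[0] = b[0] = 2): d = {'a': [2, 15], 'b': [2]}
After line 3 (b.extend(a) appends [2, 15]): d = {'a': [2, 15], 'b': [2, 2, 15]}
After line 4: result = d['b'] = [2, 2, 15]

{'a': [2, 15], 'b': [2, 2, 15]}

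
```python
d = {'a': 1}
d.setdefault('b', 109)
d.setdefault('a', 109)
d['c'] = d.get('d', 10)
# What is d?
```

After line 1: d = {'a': 1}
After line 2 (setdefault adds 'b'=109): d = {'a': 1, 'b': 109}
After line 3 (setdefault 'a' no-op, already exists): d = {'a': 1, 'b': 109}
After line 4 (get('d', 10) returns default since 'd' not in d): d = {'a': 1, 'b': 109, 'c': 10}

{'a': 1, 'b': 109, 'c': 10}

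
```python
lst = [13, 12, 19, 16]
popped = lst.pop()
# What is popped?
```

16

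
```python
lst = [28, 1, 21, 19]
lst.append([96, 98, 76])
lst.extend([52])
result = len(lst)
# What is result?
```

After line 1: lst = [28, 1, 21, 19]
After line 2 (append adds [96, 98, 76] as single element): lst = [28, 1, 21, 19, [96, 98, 76]]
After line 3 (extend unpacks [52], adds 52): lst = [28, 1, 21, 19, [96, 98, 76], 52]
After line 4: result = len(lst) = 6

6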